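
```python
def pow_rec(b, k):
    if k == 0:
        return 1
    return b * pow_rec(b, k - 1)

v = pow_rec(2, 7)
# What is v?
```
Call trace:
pow_rec(b=2, k=7)
  pow_rec(b=2, k=6)
    pow_rec(b=2, k=5)
      pow_rec(b=2, k=4)
        pow_rec(b=2, k=3)
          pow_rec(b=2, k=2)
            pow_rec(b=2, k=1)
              pow_rec(b=2, k=0)
              -> return 1
            -> return 2
          -> return 4
        -> return 8
      -> return 16
    -> return 32
  -> return 64
-> return 128

Final answer: 128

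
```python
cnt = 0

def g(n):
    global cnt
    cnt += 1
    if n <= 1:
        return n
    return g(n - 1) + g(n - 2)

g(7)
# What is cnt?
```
Call trace (a repeated sub-call is expanded the first time; later identical calls just restate its return value):
g(n=7)
  g(n=6)
    g(n=5)
      g(n=4)
        g(n=3)
          g(n=2)
            g(n=1)
            -> return 1
            g(n=0)
            -> return 0
          -> return 1
          g(n=1)
          -> return 1
        -> return 2
        g(n=2) -> return 1  (same call as traced above)
      -> return 3
      g(n=3) -> return 2  (same call as traced above)
    -> return 5
    g(n=4) -> return 3  (same call as traced above)
  -> return 8
  g(n=5) -> return 5  (same call as traced above)
-> return 13

cnt is incremented once per call, so count the calls in each subtree. Let C(n) = number of calls made by g(n).
C(0) = C(1) = 1 (base case, no recursion); C(n) = 1 + C(n - 1) + C(n - 2) otherwise.
C(2) = 1 + C(1) + C(0) = 1 + 1 + 1 = 3
C(3) = 1 + C(2) + C(1) = 1 + 3 + 1 = 5
C(4) = 1 + C(3) + C(2) = 1 + 5 + 3 = 9
C(5) = 1 + C(4) + C(3) = 1 + 9 + 5 = 15
C(6) = 1 + C(5) + C(4) = 1 + 15 + 9 = 25
C(7) = 1 + C(6) + C(5) = 1 + 25 + 15 = 41
cnt = C(7) = 41

Final answer: 41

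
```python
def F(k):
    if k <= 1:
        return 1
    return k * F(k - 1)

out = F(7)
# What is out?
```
Call trace:
F(k=7)
  F(k=6)
    F(k=5)
      F(k=4)
        F(k=3)
          F(k=2)
            F(k=1)
            -> return 1
          -> return 2
        -> return 6
      -> return 24
    -> return 120
  -> return 720
-> return 5040

Final answer: 5040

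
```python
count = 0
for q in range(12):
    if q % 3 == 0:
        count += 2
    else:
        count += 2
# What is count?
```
Trace:
  count=0
  count=2, q=0
  count=4, q=1
  count=6, q=2
  count=8, q=3
  count=10, q=4
  count=12, q=5
  count=14, q=6
  count=16, q=7
  count=18, q=8
  count=20, q=9
  count=22, q=10
  count=24, q=11

Final answer: 24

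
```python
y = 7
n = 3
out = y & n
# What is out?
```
Trace:
  y=7
  y=7, n=3
  y=7, n=3, out=3

Final answer: 3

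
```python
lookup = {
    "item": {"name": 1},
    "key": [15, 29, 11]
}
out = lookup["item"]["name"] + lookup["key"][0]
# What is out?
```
Trace:
  lookup={'item': {'name': 1}, 'key': [15, 29, 11]}
  lookup={'item': {'name': 1}, 'key': [15, 29, 11]}, out=16

Final answer: 16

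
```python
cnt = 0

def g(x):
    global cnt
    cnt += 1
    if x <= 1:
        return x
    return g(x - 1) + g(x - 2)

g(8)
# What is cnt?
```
Call trace (a repeated sub-call is expanded the first time; later identical calls just restate its return value):
g(x=8)
  g(x=7)
    g(x=6)
      g(x=5)
        g(x=4)
          g(x=3)
            g(x=2)
              g(x=1)
              -> return 1
              g(x=0)
              -> return 0
            -> return 1
            g(x=1)
            -> return 1
          -> return 2
          g(x=2) -> return 1  (same call as traced above)
        -> return 3
        g(x=3) -> return 2  (same call as traced above)
      -> return 5
      g(x=4) -> return 3  (same call as traced above)
    -> return 8
    g(x=5) -> return 5  (same call as traced above)
  -> return 13
  g(x=6) -> return 8  (same call as traced above)
-> return 21

cnt is incremented once per call, so count the calls in each subtree. Let C(x) = number of calls made by g(x).
C(0) = C(1) = 1 (base case, no recursion); C(x) = 1 + C(x - 1) + C(x - 2) otherwise.
C(2) = 1 + C(1) + C(0) = 1 + 1 + 1 = 3
C(3) = 1 + C(2) + C(1) = 1 + 3 + 1 = 5
C(4) = 1 + C(3) + C(2) = 1 + 5 + 3 = 9
C(5) = 1 + C(4) + C(3) = 1 + 9 + 5 = 15
C(6) = 1 + C(5) + C(4) = 1 + 15 + 9 = 25
C(7) = 1 + C(6) + C(5) = 1 + 25 + 15 = 41
C(8) = 1 + C(7) + C(6) = 1 + 41 + 25 = 67
cnt = C(8) = 67

Final answer: 67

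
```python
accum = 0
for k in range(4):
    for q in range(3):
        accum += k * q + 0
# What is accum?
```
Trace:
  accum=0
  accum=0, k=0, q=0
  accum=0, k=0, q=1
  accum=0, k=0, q=2
  accum=0, k=1, q=0
  accum=1, k=1, q=1
  accum=3, k=1, q=2
  accum=3, k=2, q=0
  accum=5, k=2, q=1
  accum=9, k=2, q=2
  accum=9, k=3, q=0
  accum=12, k=3, q=1
  accum=18, k=3, q=2

Final answer: 18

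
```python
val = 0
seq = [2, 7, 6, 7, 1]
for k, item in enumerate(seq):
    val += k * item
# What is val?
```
Trace:
  val=0
  val=0, k=0, item=2
  val=7, k=1, item=7
  val=19, k=2, item=6
  val=40, k=3, item=7
  val=44, k=4, item=1

Final answer: 44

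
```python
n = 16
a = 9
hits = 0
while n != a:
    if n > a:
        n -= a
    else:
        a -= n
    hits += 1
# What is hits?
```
Trace:
  n=16
  n=16, a=9
  n=16, a=9, hits=0
  n=7, a=9, hits=1
  n=7, a=2, hits=2
  n=5, a=2, hits=3
  n=3, a=2, hits=4
  n=1, a=2, hits=5
  n=1, a=1, hits=6

Final answer: 6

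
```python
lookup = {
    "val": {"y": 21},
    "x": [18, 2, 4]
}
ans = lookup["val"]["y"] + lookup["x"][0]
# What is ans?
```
Trace:
  lookup={'val': {'y': 21}, 'x': [18, 2, 4]}
  lookup={'val': {'y': 21}, 'x': [18, 2, 4]}, ans=39

Final answer: 39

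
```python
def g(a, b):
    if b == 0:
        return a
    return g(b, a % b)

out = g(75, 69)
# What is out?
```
Call trace:
g(a=75, b=69)
  g(a=69, b=6)
    g(a=6, b=3)
      g(a=3, b=0)
      -> return 3
    -> return 3
  -> return 3
-> return 3

Final answer: 3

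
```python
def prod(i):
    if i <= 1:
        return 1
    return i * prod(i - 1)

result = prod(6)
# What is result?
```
Call trace:
prod(i=6)
  prod(i=5)
    prod(i=4)
      prod(i=3)
        prod(i=2)
          prod(i=1)
          -> return 1
        -> return 2
      -> return 6
    -> return 24
  -> return 120
-> return 720

Final answer: 720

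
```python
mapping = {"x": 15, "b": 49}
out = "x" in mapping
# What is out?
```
Trace:
  mapping={'x': 15, 'b': 49}
  mapping={'x': 15, 'b': 49}, out=True

Final answer: True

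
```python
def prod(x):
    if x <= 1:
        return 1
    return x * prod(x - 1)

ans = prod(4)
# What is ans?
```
Call trace:
prod(x=4)
  prod(x=3)
    prod(x=2)
      prod(x=1)
      -> return 1
    -> return 2
  -> return 6
-> return 24

Final answer: 24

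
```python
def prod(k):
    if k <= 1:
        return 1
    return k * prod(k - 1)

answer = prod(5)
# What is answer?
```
Call trace:
prod(k=5)
  prod(k=4)
    prod(k=3)
      prod(k=2)
        prod(k=1)
        -> return 1
      -> return 2
    -> return 6
  -> return 24
-> return 120

Final answer: 120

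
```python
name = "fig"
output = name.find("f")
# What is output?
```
Trace:
  name='fig'
  name='fig', output=0

Final answer: 0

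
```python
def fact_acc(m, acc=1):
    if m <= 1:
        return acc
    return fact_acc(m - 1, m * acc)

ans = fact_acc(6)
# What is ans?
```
Call trace:
fact_acc(m=6, acc=1)
  fact_acc(m=5, acc=6)
    fact_acc(m=4, acc=30)
      fact_acc(m=3, acc=120)
        fact_acc(m=2, acc=360)
          fact_acc(m=1, acc=720)
          -> return 720
        -> return 720
      -> return 720
    -> return 720
  -> return 720
-> return 720

Final answer: 720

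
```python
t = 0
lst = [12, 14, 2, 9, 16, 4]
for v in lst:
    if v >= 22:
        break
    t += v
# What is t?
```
Trace:
  t=0
  t=12, v=12
  t=26, v=14
  t=28, v=2
  t=37, v=9
  t=53, v=16
  t=57, v=4

Final answer: 57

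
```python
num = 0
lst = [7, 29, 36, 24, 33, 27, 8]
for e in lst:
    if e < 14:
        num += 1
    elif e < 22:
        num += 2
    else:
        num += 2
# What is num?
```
Trace:
  num=0
  num=1, e=7
  num=3, e=29
  num=5, e=36
  num=7, e=24
  num=9, e=33
  num=11, e=27
  num=12, e=8

Final answer: 12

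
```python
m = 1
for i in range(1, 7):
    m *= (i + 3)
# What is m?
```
Trace:
  m=1
  m=4, i=1
  m=20, i=2
  m=120, i=3
  m=840, i=4
  m=6720, i=5
  m=60480, i=6

Final answer: 60480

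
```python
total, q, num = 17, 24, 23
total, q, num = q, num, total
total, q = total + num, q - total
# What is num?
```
Trace:
  total=17, q=24, num=23
  total=24, q=23, num=17
  total=41, q=-1, num=17

Final answer: 17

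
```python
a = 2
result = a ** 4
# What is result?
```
Trace:
  a=2
  a=2, result=16

Final answer: 16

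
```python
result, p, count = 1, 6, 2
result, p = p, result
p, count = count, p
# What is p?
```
Trace:
  result=1, p=6, count=2
  result=6, p=1, count=2
  result=6, p=2, count=1

Final answer: 2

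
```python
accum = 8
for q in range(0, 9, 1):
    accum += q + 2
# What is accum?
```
Trace:
  accum=8
  accum=10, q=0
  accum=13, q=1
  accum=17, q=2
  accum=22, q=3
  accum=28, q=4
  accum=35, q=5
  accum=43, q=6
  accum=52, q=7
  accum=62, q=8

Final answer: 62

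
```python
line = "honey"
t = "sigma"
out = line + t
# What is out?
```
Trace:
  line='honey'
  line='honey', t='sigma'
  line='honey', t='sigma', out='honeysigma'

Final answer: 'honeysigma'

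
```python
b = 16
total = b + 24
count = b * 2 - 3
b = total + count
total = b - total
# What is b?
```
Trace:
  b=16
  b=16, total=40
  b=16, total=40, count=29
  b=69, total=40, count=29
  b=69, total=29, count=29

Final answer: 69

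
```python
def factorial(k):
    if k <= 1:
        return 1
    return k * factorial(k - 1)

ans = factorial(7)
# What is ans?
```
Call trace:
factorial(k=7)
  factorial(k=6)
    factorial(k=5)
      factorial(k=4)
        factorial(k=3)
          factorial(k=2)
            factorial(k=1)
            -> return 1
          -> return 2
        -> return 6
      -> return 24
    -> return 120
  -> return 720
-> return 5040

Final answer: 5040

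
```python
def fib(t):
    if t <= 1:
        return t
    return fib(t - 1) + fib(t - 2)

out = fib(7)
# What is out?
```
Call trace (a repeated sub-call is expanded the first time; later identical calls just restate its return value):
fib(t=7)
  fib(t=6)
    fib(t=5)
      fib(t=4)
        fib(t=3)
          fib(t=2)
            fib(t=1)
            -> return 1
            fib(t=0)
            -> return 0
          -> return 1
          fib(t=1)
          -> return 1
        -> return 2
        fib(t=2) -> return 1  (same call as traced above)
      -> return 3
      fib(t=3) -> return 2  (same call as traced above)
    -> return 5
    fib(t=4) -> return 3  (same call as traced above)
  -> return 8
  fib(t=5) -> return 5  (same call as traced above)
-> return 13

Final answer: 13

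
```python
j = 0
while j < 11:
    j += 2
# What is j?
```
Trace:
  j=0
  j=2
  j=4
  j=6
  j=8
  j=10
  j=12

Final answer: 12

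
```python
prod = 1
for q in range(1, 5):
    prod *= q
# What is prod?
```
Trace:
  prod=1
  prod=1, q=1
  prod=2, q=2
  prod=6, q=3
  prod=24, q=4

Final answer: 24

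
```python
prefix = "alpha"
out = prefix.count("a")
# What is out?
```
Trace:
  prefix='alpha'
  prefix='alpha', out=2

Final answer: 2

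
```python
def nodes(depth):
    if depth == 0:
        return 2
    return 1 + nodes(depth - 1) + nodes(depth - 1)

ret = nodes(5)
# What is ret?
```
Call trace (a repeated sub-call is expanded the first time; later identical calls just restate its return value):
nodes(depth=5)
  nodes(depth=4)
    nodes(depth=3)
      nodes(depth=2)
        nodes(depth=1)
          nodes(depth=0)
          -> return 2
          nodes(depth=0)
          -> return 2
        -> return 5
        nodes(depth=1) -> return 5  (same call as traced above)
      -> return 11
      nodes(depth=2) -> return 11  (same call as traced above)
    -> return 23
    nodes(depth=3) -> return 23  (same call as traced above)
  -> return 47
  nodes(depth=4) -> return 47  (same call as traced above)
-> return 95

Final answer: 95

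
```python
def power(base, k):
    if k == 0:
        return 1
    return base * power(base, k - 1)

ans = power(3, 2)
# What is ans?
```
Call trace:
power(base=3, k=2)
  power(base=3, k=1)
    power(base=3, k=0)
    -> return 1
  -> return 3
-> return 9

Final answer: 9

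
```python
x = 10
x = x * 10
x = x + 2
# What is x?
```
Trace:
  x=10
  x=100
  x=102

Final answer: 102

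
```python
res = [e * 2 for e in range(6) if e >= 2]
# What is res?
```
Trace:
  e=0
  e=1
  e=2
  e=3
  e=4
  e=5
  res=[4, 6, 8, 10]

Final answer: [4, 6, 8, 10]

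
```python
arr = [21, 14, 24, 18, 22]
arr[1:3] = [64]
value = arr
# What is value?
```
Trace:
  arr=[21, 14, 24, 18, 22]
  arr=[21, 64, 18, 22]
  arr=[21, 64, 18, 22], value=[21, 64, 18, 22]

Final answer: [21, 64, 18, 22]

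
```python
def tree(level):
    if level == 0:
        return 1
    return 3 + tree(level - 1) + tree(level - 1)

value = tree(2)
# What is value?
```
Call trace (a repeated sub-call is expanded the first time; later identical calls just restate its return value):
tree(level=2)
  tree(level=1)
    tree(level=0)
    -> return 1
    tree(level=0)
    -> return 1
  -> return 5
  tree(level=1) -> return 5  (same call as traced above)
-> return 13

Final answer: 13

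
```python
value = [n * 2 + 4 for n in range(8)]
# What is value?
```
Trace:
  n=0
  n=1
  n=2
  n=3
  n=4
  n=5
  n=6
  n=7
  value=[4, 6, 8, 10, 12, 14, 16, 18]

Final answer: [4, 6, 8, 10, 12, 14, 16, 18]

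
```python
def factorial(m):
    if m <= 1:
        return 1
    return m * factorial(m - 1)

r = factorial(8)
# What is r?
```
Call trace:
factorial(m=8)
  factorial(m=7)
    factorial(m=6)
      factorial(m=5)
        factorial(m=4)
          factorial(m=3)
            factorial(m=2)
              factorial(m=1)
              -> return 1
            -> return 2
          -> return 6
        -> return 24
      -> return 120
    -> return 720
  -> return 5040
-> return 40320

Final answer: 40320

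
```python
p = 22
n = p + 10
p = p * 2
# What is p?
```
Trace:
  p=22
  p=22, n=32
  p=44, n=32

Final answer: 44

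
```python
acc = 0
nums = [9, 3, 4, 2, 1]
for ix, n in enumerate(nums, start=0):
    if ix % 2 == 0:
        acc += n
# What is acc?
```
Trace:
  acc=0
  acc=9, ix=0, n=9
  acc=9, ix=1, n=3
  acc=13, ix=2, n=4
  acc=13, ix=3, n=2
  acc=14, ix=4, n=1

Final answer: 14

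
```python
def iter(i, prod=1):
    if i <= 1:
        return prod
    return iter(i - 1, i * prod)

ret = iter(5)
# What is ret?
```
Call trace:
iter(i=5, prod=1)
  iter(i=4, prod=5)
    iter(i=3, prod=20)
      iter(i=2, prod=60)
        iter(i=1, prod=120)
        -> return 120
      -> return 120
    -> return 120
  -> return 120
-> return 120

Final answer: 120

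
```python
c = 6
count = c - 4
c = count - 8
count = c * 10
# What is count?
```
Trace:
  c=6
  c=6, count=2
  c=-6, count=2
  c=-6, count=-60

Final answer: -60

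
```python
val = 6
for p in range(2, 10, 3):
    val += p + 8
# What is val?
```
Trace:
  val=6
  val=16, p=2
  val=29, p=5
  val=45, p=8

Final answer: 45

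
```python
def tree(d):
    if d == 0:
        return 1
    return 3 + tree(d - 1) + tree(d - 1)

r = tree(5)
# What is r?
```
Call trace (a repeated sub-call is expanded the first time; later identical calls just restate its return value):
tree(d=5)
  tree(d=4)
    tree(d=3)
      tree(d=2)
        tree(d=1)
          tree(d=0)
          -> return 1
          tree(d=0)
          -> return 1
        -> return 5
        tree(d=1) -> return 5  (same call as traced above)
      -> return 13
      tree(d=2) -> return 13  (same call as traced above)
    -> return 29
    tree(d=3) -> return 29  (same call as traced above)
  -> return 61
  tree(d=4) -> return 61  (same call as traced above)
-> return 125

Final answer: 125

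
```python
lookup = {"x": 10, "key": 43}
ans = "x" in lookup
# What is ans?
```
Trace:
  lookup={'x': 10, 'key': 43}
  lookup={'x': 10, 'key': 43}, ans=True

Final answer: True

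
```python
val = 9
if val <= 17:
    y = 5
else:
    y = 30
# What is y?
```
Trace:
  val=9
  val=9, y=5

Final answer: 5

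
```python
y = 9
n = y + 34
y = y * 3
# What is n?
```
Trace:
  y=9
  y=9, n=43
  y=27, n=43

Final answer: 43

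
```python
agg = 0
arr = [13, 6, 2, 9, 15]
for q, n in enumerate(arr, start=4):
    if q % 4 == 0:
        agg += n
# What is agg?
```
Trace:
  agg=0
  agg=13, q=4, n=13
  agg=13, q=5, n=6
  agg=13, q=6, n=2
  agg=13, q=7, n=9
  agg=28, q=8, n=15

Final answer: 28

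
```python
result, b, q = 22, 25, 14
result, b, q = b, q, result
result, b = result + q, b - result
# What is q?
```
Trace:
  result=22, b=25, q=14
  result=25, b=14, q=22
  result=47, b=-11, q=22

Final answer: 22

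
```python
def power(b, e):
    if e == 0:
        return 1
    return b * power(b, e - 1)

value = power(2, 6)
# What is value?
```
Call trace:
power(b=2, e=6)
  power(b=2, e=5)
    power(b=2, e=4)
      power(b=2, e=3)
        power(b=2, e=2)
          power(b=2, e=1)
            power(b=2, e=0)
            -> return 1
          -> return 2
        -> return 4
      -> return 8
    -> return 16
  -> return 32
-> return 64

Final answer: 64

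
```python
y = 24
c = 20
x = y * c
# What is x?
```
Trace:
  y=24
  y=24, c=20
  y=24, c=20, x=480

Final answer: 480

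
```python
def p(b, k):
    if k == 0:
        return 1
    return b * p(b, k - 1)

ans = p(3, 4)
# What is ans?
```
Call trace:
p(b=3, k=4)
  p(b=3, k=3)
    p(b=3, k=2)
      p(b=3, k=1)
        p(b=3, k=0)
        -> return 1
      -> return 3
    -> return 9
  -> return 27
-> return 81

Final answer: 81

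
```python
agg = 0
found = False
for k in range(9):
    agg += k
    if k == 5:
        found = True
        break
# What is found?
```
Trace:
  agg=0
  agg=0, found=False
  agg=0, found=False, k=0
  agg=1, found=False, k=1
  agg=3, found=False, k=2
  agg=6, found=False, k=3
  agg=10, found=False, k=4
  agg=15, found=True, k=5

Final answer: True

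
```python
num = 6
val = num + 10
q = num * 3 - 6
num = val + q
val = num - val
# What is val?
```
Trace:
  num=6
  num=6, val=16
  num=6, val=16, q=12
  num=28, val=16, q=12
  num=28, val=12, q=12

Final answer: 12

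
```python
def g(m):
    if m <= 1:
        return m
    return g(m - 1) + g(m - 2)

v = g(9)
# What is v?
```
Call trace (a repeated sub-call is expanded the first time; later identical calls just restate its return value):
g(m=9)
  g(m=8)
    g(m=7)
      g(m=6)
        g(m=5)
          g(m=4)
            g(m=3)
              g(m=2)
                g(m=1)
                -> return 1
                g(m=0)
                -> return 0
              -> return 1
              g(m=1)
              -> return 1
            -> return 2
            g(m=2) -> return 1  (same call as traced above)
          -> return 3
          g(m=3) -> return 2  (same call as traced above)
        -> return 5
        g(m=4) -> return 3  (same call as traced above)
      -> return 8
      g(m=5) -> return 5  (same call as traced above)
    -> return 13
    g(m=6) -> return 8  (same call as traced above)
  -> return 21
  g(m=7) -> return 13  (same call as traced above)
-> return 34

Final answer: 34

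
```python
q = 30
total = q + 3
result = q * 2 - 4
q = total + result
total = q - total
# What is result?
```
Trace:
  q=30
  q=30, total=33
  q=30, total=33, result=56
  q=89, total=33, result=56
  q=89, total=56, result=56

Final answer: 56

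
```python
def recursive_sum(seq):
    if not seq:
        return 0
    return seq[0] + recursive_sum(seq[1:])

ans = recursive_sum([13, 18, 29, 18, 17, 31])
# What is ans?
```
Call trace:
recursive_sum(seq=[13, 18, 29, 18, 17, 31])
  recursive_sum(seq=[18, 29, 18, 17, 31])
    recursive_sum(seq=[29, 18, 17, 31])
      recursive_sum(seq=[18, 17, 31])
        recursive_sum(seq=[17, 31])
          recursive_sum(seq=[31])
            recursive_sum(seq=[])
            -> return 0
          -> return 31
        -> return 48
      -> return 66
    -> return 95
  -> return 113
-> return 126

Final answer: 126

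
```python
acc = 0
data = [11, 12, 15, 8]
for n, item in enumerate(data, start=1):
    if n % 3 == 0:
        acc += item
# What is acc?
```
Trace:
  acc=0
  acc=0, n=1, item=11
  acc=0, n=2, item=12
  acc=15, n=3, item=15
  acc=15, n=4, item=8

Final answer: 15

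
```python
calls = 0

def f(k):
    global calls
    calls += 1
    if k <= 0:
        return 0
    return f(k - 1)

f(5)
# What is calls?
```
Call trace:
f(k=5)
  f(k=4)
    f(k=3)
      f(k=2)
        f(k=1)
          f(k=0)
          -> return 0
        -> return 0
      -> return 0
    -> return 0
  -> return 0
-> return 0

calls is incremented once per call. f is entered once for each k = 5, 4, 3, 2, 1, 0 (the k <= 0 call returns without recursing), i.e. 5 + 1 calls.
calls = 6

Final answer: 6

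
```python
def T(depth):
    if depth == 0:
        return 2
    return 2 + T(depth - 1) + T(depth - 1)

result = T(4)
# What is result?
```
Call trace (a repeated sub-call is expanded the first time; later identical calls just restate its return value):
T(depth=4)
  T(depth=3)
    T(depth=2)
      T(depth=1)
        T(depth=0)
        -> return 2
        T(depth=0)
        -> return 2
      -> return 6
      T(depth=1) -> return 6  (same call as traced above)
    -> return 14
    T(depth=2) -> return 14  (same call as traced above)
  -> return 30
  T(depth=3) -> return 30  (same call as traced above)
-> return 62

Final answer: 62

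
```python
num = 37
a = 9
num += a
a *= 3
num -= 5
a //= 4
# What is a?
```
Trace:
  num=37
  num=37, a=9
  num=46, a=9
  num=46, a=27
  num=41, a=27
  num=41, a=6

Final answer: 6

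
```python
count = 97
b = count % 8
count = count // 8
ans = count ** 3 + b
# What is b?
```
Trace:
  count=97
  count=97, b=1
  count=12, b=1
  count=12, b=1, ans=1729

Final answer: 1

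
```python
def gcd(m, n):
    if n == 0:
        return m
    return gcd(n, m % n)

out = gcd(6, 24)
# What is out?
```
Call trace:
gcd(m=6, n=24)
  gcd(m=24, n=6)
    gcd(m=6, n=0)
    -> return 6
  -> return 6
-> return 6

Final answer: 6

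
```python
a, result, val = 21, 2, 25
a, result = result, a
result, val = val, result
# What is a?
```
Trace:
  a=21, result=2, val=25
  a=2, result=21, val=25
  a=2, result=25, val=21

Final answer: 2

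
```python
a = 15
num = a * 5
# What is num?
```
Trace:
  a=15
  a=15, num=75

Final answer: 75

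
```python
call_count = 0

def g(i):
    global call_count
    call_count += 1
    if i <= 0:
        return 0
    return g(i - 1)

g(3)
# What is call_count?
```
Call trace:
g(i=3)
  g(i=2)
    g(i=1)
      g(i=0)
      -> return 0
    -> return 0
  -> return 0
-> return 0

call_count is incremented once per call. g is entered once for each i = 3, 2, 1, 0 (the i <= 0 call returns without recursing), i.e. 3 + 1 calls.
call_count = 4

Final answer: 4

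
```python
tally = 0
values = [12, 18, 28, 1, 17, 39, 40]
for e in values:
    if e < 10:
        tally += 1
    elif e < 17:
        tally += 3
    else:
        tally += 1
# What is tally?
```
Trace:
  tally=0
  tally=3, e=12
  tally=4, e=18
  tally=5, e=28
  tally=6, e=1
  tally=7, e=17
  tally=8, e=39
  tally=9, e=40

Final answer: 9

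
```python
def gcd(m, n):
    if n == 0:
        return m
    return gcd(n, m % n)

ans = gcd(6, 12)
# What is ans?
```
Call trace:
gcd(m=6, n=12)
  gcd(m=12, n=6)
    gcd(m=6, n=0)
    -> return 6
  -> return 6
-> return 6

Final answer: 6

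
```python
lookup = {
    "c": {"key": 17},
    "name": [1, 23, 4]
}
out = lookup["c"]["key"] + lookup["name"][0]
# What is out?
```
Trace:
  lookup={'c': {'key': 17}, 'name': [1, 23, 4]}
  lookup={'c': {'key': 17}, 'name': [1, 23, 4]}, out=18

Final answer: 18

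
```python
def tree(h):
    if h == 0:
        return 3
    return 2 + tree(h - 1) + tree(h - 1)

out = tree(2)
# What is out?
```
Call trace (a repeated sub-call is expanded the first time; later identical calls just restate its return value):
tree(h=2)
  tree(h=1)
    tree(h=0)
    -> return 3
    tree(h=0)
    -> return 3
  -> return 8
  tree(h=1) -> return 8  (same call as traced above)
-> return 18

Final answer: 18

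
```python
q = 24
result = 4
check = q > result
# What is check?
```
Trace:
  q=24
  q=24, result=4
  q=24, result=4, check=True

Final answer: True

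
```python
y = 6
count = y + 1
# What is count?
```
Trace:
  y=6
  y=6, count=7

Final answer: 7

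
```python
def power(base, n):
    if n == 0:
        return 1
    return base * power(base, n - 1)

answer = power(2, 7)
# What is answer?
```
Call trace:
power(base=2, n=7)
  power(base=2, n=6)
    power(base=2, n=5)
      power(base=2, n=4)
        power(base=2, n=3)
          power(base=2, n=2)
            power(base=2, n=1)
              power(base=2, n=0)
              -> return 1
            -> return 2
          -> return 4
        -> return 8
      -> return 16
    -> return 32
  -> return 64
-> return 128

Final answer: 128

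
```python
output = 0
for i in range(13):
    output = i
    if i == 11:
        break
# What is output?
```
Trace:
  output=0
  output=0, i=0
  output=1, i=1
  output=2, i=2
  output=3, i=3
  output=4, i=4
  output=5, i=5
  output=6, i=6
  output=7, i=7
  output=8, i=8
  output=9, i=9
  output=10, i=10
  output=11, i=11

Final answer: 11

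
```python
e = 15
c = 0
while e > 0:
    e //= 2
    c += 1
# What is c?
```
Trace:
  e=15
  e=15, c=0
  e=7, c=1
  e=3, c=2
  e=1, c=3
  e=0, c=4

Final answer: 4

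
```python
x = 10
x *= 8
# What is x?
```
Trace:
  x=10
  x=80

Final answer: 80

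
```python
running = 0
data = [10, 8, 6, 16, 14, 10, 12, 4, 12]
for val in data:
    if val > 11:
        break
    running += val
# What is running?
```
Trace:
  running=0
  running=10, val=10
  running=18, val=8
  running=24, val=6
  running=24, val=16

Final answer: 24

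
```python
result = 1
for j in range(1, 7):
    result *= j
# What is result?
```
Trace:
  result=1
  result=1, j=1
  result=2, j=2
  result=6, j=3
  result=24, j=4
  result=120, j=5
  result=720, j=6

Final answer: 720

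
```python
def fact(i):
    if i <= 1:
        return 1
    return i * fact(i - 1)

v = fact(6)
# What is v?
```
Call trace:
fact(i=6)
  fact(i=5)
    fact(i=4)
      fact(i=3)
        fact(i=2)
          fact(i=1)
          -> return 1
        -> return 2
      -> return 6
    -> return 24
  -> return 120
-> return 720

Final answer: 720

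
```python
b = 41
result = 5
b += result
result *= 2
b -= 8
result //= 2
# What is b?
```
Trace:
  b=41
  b=41, result=5
  b=46, result=5
  b=46, result=10
  b=38, result=10
  b=38, result=5

Final answer: 38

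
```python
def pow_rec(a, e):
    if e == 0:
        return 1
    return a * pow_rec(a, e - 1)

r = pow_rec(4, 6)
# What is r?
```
Call trace:
pow_rec(a=4, e=6)
  pow_rec(a=4, e=5)
    pow_rec(a=4, e=4)
      pow_rec(a=4, e=3)
        pow_rec(a=4, e=2)
          pow_rec(a=4, e=1)
            pow_rec(a=4, e=0)
            -> return 1
          -> return 4
        -> return 16
      -> return 64
    -> return 256
  -> return 1024
-> return 4096

Final answer: 4096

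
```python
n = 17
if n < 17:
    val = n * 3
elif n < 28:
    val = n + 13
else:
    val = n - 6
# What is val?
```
Trace:
  n=17
  n=17, val=30

Final answer: 30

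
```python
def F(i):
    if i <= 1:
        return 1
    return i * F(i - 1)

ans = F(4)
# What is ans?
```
Call trace:
F(i=4)
  F(i=3)
    F(i=2)
      F(i=1)
      -> return 1
    -> return 2
  -> return 6
-> return 24

Final answer: 24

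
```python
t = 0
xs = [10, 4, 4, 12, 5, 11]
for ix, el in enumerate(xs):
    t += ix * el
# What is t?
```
Trace:
  t=0
  t=0, ix=0, el=10
  t=4, ix=1, el=4
  t=12, ix=2, el=4
  t=48, ix=3, el=12
  t=68, ix=4, el=5
  t=123, ix=5, el=11

Final answer: 123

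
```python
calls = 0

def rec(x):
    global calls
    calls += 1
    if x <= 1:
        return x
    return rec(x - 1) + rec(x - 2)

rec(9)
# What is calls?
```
Call trace (a repeated sub-call is expanded the first time; later identical calls just restate its return value):
rec(x=9)
  rec(x=8)
    rec(x=7)
      rec(x=6)
        rec(x=5)
          rec(x=4)
            rec(x=3)
              rec(x=2)
                rec(x=1)
                -> return 1
                rec(x=0)
                -> return 0
              -> return 1
              rec(x=1)
              -> return 1
            -> return 2
            rec(x=2) -> return 1  (same call as traced above)
          -> return 3
          rec(x=3) -> return 2  (same call as traced above)
        -> return 5
        rec(x=4) -> return 3  (same call as traced above)
      -> return 8
      rec(x=5) -> return 5  (same call as traced above)
    -> return 13
    rec(x=6) -> return 8  (same call as traced above)
  -> return 21
  rec(x=7) -> return 13  (same call as traced above)
-> return 34

calls is incremented once per call, so count the calls in each subtree. Let C(x) = number of calls made by rec(x).
C(0) = C(1) = 1 (base case, no recursion); C(x) = 1 + C(x - 1) + C(x - 2) otherwise.
C(2) = 1 + C(1) + C(0) = 1 + 1 + 1 = 3
C(3) = 1 + C(2) + C(1) = 1 + 3 + 1 = 5
C(4) = 1 + C(3) + C(2) = 1 + 5 + 3 = 9
C(5) = 1 + C(4) + C(3) = 1 + 9 + 5 = 15
C(6) = 1 + C(5) + C(4) = 1 + 15 + 9 = 25
C(7) = 1 + C(6) + C(5) = 1 + 25 + 15 = 41
C(8) = 1 + C(7) + C(6) = 1 + 41 + 25 = 67
C(9) = 1 + C(8) + C(7) = 1 + 67 + 41 = 109
calls = C(9) = 109

Final answer: 109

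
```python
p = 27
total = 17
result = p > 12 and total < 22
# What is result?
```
Trace:
  p=27
  p=27, total=17
  p=27, total=17, result=True

Final answer: True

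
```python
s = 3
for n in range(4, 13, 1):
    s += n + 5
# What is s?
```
Trace:
  s=3
  s=12, n=4
  s=22, n=5
  s=33, n=6
  s=45, n=7
  s=58, n=8
  s=72, n=9
  s=87, n=10
  s=103, n=11
  s=120, n=12

Final answer: 120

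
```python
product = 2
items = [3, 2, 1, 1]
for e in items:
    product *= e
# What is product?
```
Trace:
  product=2
  product=6, e=3
  product=12, e=2
  product=12, e=1
  product=12, e=1

Final answer: 12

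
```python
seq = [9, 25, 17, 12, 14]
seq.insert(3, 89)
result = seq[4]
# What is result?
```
Trace:
  seq=[9, 25, 17, 12, 14]
  seq=[9, 25, 17, 89, 12, 14]
  seq=[9, 25, 17, 89, 12, 14], result=12

Final answer: 12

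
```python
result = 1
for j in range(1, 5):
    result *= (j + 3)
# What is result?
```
Trace:
  result=1
  result=4, j=1
  result=20, j=2
  result=120, j=3
  result=840, j=4

Final answer: 840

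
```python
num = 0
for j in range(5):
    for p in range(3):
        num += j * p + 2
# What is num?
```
Trace:
  num=0
  num=2, j=0, p=0
  num=4, j=0, p=1
  num=6, j=0, p=2
  num=8, j=1, p=0
  num=11, j=1, p=1
  num=15, j=1, p=2
  num=17, j=2, p=0
  num=21, j=2, p=1
  num=27, j=2, p=2
  num=29, j=3, p=0
  num=34, j=3, p=1
  num=42, j=3, p=2
  num=44, j=4, p=0
  num=50, j=4, p=1
  num=60, j=4, p=2

Final answer: 60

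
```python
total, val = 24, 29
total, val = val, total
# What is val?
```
Trace:
  total=24, val=29
  total=29, val=24

Final answer: 24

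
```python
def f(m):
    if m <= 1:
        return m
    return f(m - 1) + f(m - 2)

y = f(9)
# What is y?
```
Call trace (a repeated sub-call is expanded the first time; later identical calls just restate its return value):
f(m=9)
  f(m=8)
    f(m=7)
      f(m=6)
        f(m=5)
          f(m=4)
            f(m=3)
              f(m=2)
                f(m=1)
                -> return 1
                f(m=0)
                -> return 0
              -> return 1
              f(m=1)
              -> return 1
            -> return 2
            f(m=2) -> return 1  (same call as traced above)
          -> return 3
          f(m=3) -> return 2  (same call as traced above)
        -> return 5
        f(m=4) -> return 3  (same call as traced above)
      -> return 8
      f(m=5) -> return 5  (same call as traced above)
    -> return 13
    f(m=6) -> return 8  (same call as traced above)
  -> return 21
  f(m=7) -> return 13  (same call as traced above)
-> return 34

Final answer: 34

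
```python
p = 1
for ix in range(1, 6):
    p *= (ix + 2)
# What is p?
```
Trace:
  p=1
  p=3, ix=1
  p=12, ix=2
  p=60, ix=3
  p=360, ix=4
  p=2520, ix=5

Final answer: 2520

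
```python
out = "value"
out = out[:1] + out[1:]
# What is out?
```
Trace:
  out='value'
  out='value'

Final answer: 'value'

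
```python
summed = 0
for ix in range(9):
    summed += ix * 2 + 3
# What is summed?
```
Trace:
  summed=0
  summed=3, ix=0
  summed=8, ix=1
  summed=15, ix=2
  summed=24, ix=3
  summed=35, ix=4
  summed=48, ix=5
  summed=63, ix=6
  summed=80, ix=7
  summed=99, ix=8

Final answer: 99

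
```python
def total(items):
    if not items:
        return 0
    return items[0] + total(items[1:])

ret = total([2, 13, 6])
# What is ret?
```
Call trace:
total(items=[2, 13, 6])
  total(items=[13, 6])
    total(items=[6])
      total(items=[])
      -> return 0
    -> return 6
  -> return 19
-> return 21

Final answer: 21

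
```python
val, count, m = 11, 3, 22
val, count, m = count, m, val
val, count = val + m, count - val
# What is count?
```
Trace:
  val=11, count=3, m=22
  val=3, count=22, m=11
  val=14, count=19, m=11

Final answer: 19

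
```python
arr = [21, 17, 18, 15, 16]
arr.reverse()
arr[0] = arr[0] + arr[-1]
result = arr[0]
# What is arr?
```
Trace:
  arr=[21, 17, 18, 15, 16]
  arr=[16, 15, 18, 17, 21]
  arr=[37, 15, 18, 17, 21]
  arr=[37, 15, 18, 17, 21], result=37

Final answer: [37, 15, 18, 17, 21]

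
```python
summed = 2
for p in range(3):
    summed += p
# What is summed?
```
Trace:
  summed=2
  summed=2, p=0
  summed=3, p=1
  summed=5, p=2

Final answer: 5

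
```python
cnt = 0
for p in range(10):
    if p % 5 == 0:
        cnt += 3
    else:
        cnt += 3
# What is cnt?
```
Trace:
  cnt=0
  cnt=3, p=0
  cnt=6, p=1
  cnt=9, p=2
  cnt=12, p=3
  cnt=15, p=4
  cnt=18, p=5
  cnt=21, p=6
  cnt=24, p=7
  cnt=27, p=8
  cnt=30, p=9

Final answer: 30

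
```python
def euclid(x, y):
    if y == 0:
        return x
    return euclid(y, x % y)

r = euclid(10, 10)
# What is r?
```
Call trace:
euclid(x=10, y=10)
  euclid(x=10, y=0)
  -> return 10
-> return 10

Final answer: 10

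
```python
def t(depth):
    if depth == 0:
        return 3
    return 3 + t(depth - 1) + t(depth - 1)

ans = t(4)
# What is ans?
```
Call trace (a repeated sub-call is expanded the first time; later identical calls just restate its return value):
t(depth=4)
  t(depth=3)
    t(depth=2)
      t(depth=1)
        t(depth=0)
        -> return 3
        t(depth=0)
        -> return 3
      -> return 9
      t(depth=1) -> return 9  (same call as traced above)
    -> return 21
    t(depth=2) -> return 21  (same call as traced above)
  -> return 45
  t(depth=3) -> return 45  (same call as traced above)
-> return 93

Final answer: 93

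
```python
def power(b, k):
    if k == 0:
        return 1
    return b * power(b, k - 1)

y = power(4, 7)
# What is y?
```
Call trace:
power(b=4, k=7)
  power(b=4, k=6)
    power(b=4, k=5)
      power(b=4, k=4)
        power(b=4, k=3)
          power(b=4, k=2)
            power(b=4, k=1)
              power(b=4, k=0)
              -> return 1
            -> return 4
          -> return 16
        -> return 64
      -> return 256
    -> return 1024
  -> return 4096
-> return 16384

Final answer: 16384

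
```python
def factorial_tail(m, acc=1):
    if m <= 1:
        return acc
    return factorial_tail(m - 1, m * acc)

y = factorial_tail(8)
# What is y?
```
Call trace:
factorial_tail(m=8, acc=1)
  factorial_tail(m=7, acc=8)
    factorial_tail(m=6, acc=56)
      factorial_tail(m=5, acc=336)
        factorial_tail(m=4, acc=1680)
          factorial_tail(m=3, acc=6720)
            factorial_tail(m=2, acc=20160)
              factorial_tail(m=1, acc=40320)
              -> return 40320
            -> return 40320
          -> return 40320
        -> return 40320
      -> return 40320
    -> return 40320
  -> return 40320
-> return 40320

Final answer: 40320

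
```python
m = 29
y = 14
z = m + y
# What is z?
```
Trace:
  m=29
  m=29, y=14
  m=29, y=14, z=43

Final answer: 43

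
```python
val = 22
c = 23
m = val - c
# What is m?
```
Trace:
  val=22
  val=22, c=23
  val=22, c=23, m=-1

Final answer: -1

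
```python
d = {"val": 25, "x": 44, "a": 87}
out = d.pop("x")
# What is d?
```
Trace:
  d={'val': 25, 'x': 44, 'a': 87}
  d={'val': 25, 'a': 87}, out=44

Final answer: {'val': 25, 'a': 87}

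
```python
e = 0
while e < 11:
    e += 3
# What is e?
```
Trace:
  e=0
  e=3
  e=6
  e=9
  e=12

Final answer: 12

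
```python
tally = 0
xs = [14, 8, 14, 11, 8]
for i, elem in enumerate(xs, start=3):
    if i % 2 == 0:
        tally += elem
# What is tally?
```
Trace:
  tally=0
  tally=0, i=3, elem=14
  tally=8, i=4, elem=8
  tally=8, i=5, elem=14
  tally=19, i=6, elem=11
  tally=19, i=7, elem=8

Final answer: 19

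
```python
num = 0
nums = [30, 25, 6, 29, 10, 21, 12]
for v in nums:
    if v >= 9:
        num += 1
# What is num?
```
Trace:
  num=0
  num=1, v=30
  num=2, v=25
  num=2, v=6
  num=3, v=29
  num=4, v=10
  num=5, v=21
  num=6, v=12

Final answer: 6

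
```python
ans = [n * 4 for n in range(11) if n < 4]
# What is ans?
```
Trace:
  n=0
  n=1
  n=2
  n=3
  n=4
  n=5
  n=6
  n=7
  n=8
  n=9
  n=10
  ans=[0, 4, 8, 12]

Final answer: [0, 4, 8, 12]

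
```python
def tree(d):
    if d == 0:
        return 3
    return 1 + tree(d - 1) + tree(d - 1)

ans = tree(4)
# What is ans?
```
Call trace (a repeated sub-call is expanded the first time; later identical calls just restate its return value):
tree(d=4)
  tree(d=3)
    tree(d=2)
      tree(d=1)
        tree(d=0)
        -> return 3
        tree(d=0)
        -> return 3
      -> return 7
      tree(d=1) -> return 7  (same call as traced above)
    -> return 15
    tree(d=2) -> return 15  (same call as traced above)
  -> return 31
  tree(d=3) -> return 31  (same call as traced above)
-> return 63

Final answer: 63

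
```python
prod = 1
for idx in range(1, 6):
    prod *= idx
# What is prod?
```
Trace:
  prod=1
  prod=1, idx=1
  prod=2, idx=2
  prod=6, idx=3
  prod=24, idx=4
  prod=120, idx=5

Final answer: 120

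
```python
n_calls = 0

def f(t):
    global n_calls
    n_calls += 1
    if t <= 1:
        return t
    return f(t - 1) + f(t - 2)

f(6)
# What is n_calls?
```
Call trace (a repeated sub-call is expanded the first time; later identical calls just restate its return value):
f(t=6)
  f(t=5)
    f(t=4)
      f(t=3)
        f(t=2)
          f(t=1)
          -> return 1
          f(t=0)
          -> return 0
        -> return 1
        f(t=1)
        -> return 1
      -> return 2
      f(t=2) -> return 1  (same call as traced above)
    -> return 3
    f(t=3) -> return 2  (same call as traced above)
  -> return 5
  f(t=4) -> return 3  (same call as traced above)
-> return 8

n_calls is incremented once per call, so count the calls in each subtree. Let C(t) = number of calls made by f(t).
C(0) = C(1) = 1 (base case, no recursion); C(t) = 1 + C(t - 1) + C(t - 2) otherwise.
C(2) = 1 + C(1) + C(0) = 1 + 1 + 1 = 3
C(3) = 1 + C(2) + C(1) = 1 + 3 + 1 = 5
C(4) = 1 + C(3) + C(2) = 1 + 5 + 3 = 9
C(5) = 1 + C(4) + C(3) = 1 + 9 + 5 = 15
C(6) = 1 + C(5) + C(4) = 1 + 15 + 9 = 25
n_calls = C(6) = 25

Final answer: 25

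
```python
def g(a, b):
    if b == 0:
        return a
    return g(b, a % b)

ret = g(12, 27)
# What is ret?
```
Call trace:
g(a=12, b=27)
  g(a=27, b=12)
    g(a=12, b=3)
      g(a=3, b=0)
      -> return 3
    -> return 3
  -> return 3
-> return 3

Final answer: 3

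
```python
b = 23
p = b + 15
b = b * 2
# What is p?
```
Trace:
  b=23
  b=23, p=38
  b=46, p=38

Final answer: 38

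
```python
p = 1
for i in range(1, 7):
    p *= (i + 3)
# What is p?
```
Trace:
  p=1
  p=4, i=1
  p=20, i=2
  p=120, i=3
  p=840, i=4
  p=6720, i=5
  p=60480, i=6

Final answer: 60480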